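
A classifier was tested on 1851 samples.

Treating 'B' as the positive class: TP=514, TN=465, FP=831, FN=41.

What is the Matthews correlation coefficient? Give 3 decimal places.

MCC = (TP·TN − FP·FN) / √((TP+FP)(TP+FN)(TN+FP)(TN+FN))
Numerator = 514·465 − 831·41 = 204939
Denominator = √(1345·555·1296·506) = √489520389600 = 699657.3373
MCC = 204939 / 699657.3373 = 0.293

0.293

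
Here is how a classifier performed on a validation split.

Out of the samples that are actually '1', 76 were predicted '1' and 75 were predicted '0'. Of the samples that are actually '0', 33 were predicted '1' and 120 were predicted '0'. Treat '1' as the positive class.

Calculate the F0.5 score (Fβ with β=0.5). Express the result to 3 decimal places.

0.647

Fβ = (1+β²)·TP / ((1+β²)·TP + β²·FN + FP), with β²=1/4
= 1.25·76 / (1.25·76 + 0.25·75 + 33) = 0.647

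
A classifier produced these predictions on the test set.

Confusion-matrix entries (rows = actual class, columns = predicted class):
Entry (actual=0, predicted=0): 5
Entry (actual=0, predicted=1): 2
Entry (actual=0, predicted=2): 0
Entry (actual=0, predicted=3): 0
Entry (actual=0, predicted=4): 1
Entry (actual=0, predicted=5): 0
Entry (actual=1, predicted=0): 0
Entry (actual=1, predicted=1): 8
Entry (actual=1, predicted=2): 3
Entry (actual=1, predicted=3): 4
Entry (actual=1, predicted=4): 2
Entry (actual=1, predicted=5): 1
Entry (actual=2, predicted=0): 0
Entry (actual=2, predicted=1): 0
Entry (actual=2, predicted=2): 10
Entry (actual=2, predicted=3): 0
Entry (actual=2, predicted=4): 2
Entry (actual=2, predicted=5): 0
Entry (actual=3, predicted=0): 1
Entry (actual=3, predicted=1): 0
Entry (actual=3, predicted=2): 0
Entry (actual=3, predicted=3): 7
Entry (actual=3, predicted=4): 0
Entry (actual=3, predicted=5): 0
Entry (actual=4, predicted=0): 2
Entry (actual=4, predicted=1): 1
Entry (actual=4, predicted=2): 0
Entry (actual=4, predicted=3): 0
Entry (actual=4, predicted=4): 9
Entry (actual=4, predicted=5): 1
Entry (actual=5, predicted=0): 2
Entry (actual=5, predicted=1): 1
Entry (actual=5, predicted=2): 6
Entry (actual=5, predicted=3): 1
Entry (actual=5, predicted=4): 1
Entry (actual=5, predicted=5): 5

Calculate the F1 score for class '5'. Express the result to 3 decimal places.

0.435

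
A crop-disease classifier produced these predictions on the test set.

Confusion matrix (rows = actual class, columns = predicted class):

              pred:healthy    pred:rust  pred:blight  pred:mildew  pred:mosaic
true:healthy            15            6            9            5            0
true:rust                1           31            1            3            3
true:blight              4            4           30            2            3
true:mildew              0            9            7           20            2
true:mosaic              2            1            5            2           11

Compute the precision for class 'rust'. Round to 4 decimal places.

Take TP from the diagonal, FP from the rest of the 'rust' prediction marginal, FN from the rest of the 'rust' actual marginal.
precision = TP/(TP+FP).
rust: TP=31, FP=6+4+9+1=20 → 31/51 = 0.60784

0.6078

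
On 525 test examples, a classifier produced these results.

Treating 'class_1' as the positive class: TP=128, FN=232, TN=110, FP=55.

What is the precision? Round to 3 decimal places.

0.699

Precision = TP/(TP+FP) = 128/(128+55) = 128/183 = 0.699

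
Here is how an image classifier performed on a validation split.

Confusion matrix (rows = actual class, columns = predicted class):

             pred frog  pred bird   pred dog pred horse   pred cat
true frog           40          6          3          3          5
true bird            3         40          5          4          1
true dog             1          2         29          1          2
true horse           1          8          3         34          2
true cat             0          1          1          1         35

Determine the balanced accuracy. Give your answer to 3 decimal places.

Balanced accuracy = mean of per-class recall.
  frog: recall = 40/57 = 0.7018
  bird: recall = 40/53 = 0.7547
  dog: recall = 29/35 = 0.8286
  horse: recall = 34/48 = 0.7083
  cat: recall = 35/38 = 0.9211
Mean = (0.7018 + 0.7547 + 0.8286 + 0.7083 + 0.9211) / 5 = 0.783

0.783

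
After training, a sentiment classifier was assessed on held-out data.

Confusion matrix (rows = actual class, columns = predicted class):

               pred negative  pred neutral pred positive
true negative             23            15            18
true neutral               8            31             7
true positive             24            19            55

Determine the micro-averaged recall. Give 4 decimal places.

Micro-averaging pools counts across classes: ΣTP=109, ΣFP=91, ΣFN=91.
Micro-recall = TP/(TP+FN) on pooled counts = 0.5450 (equals overall accuracy in single-label multiclass).

0.5450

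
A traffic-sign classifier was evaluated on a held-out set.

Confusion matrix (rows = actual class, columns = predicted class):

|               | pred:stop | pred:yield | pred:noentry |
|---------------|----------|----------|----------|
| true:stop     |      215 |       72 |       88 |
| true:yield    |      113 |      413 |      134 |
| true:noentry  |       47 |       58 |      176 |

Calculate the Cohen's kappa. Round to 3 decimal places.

Observed agreement pₒ = trace/N = 804/1316 = 0.6109
Expected agreement pₑ = Σ (rowᵢ·colᵢ)/N² = (375·375 + 660·543 + 281·398)/1316² = 0.3527
κ = (pₒ − pₑ)/(1 − pₑ) = (0.6109 − 0.3527)/(1 − 0.3527) = 0.399

0.399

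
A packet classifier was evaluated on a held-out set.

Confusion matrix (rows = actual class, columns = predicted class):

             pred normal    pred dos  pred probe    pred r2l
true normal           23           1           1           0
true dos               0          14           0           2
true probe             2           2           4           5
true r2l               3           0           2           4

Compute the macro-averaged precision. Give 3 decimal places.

0.645

Per-class precision (TP/(TP+FP)):
  normal: TP=23, FP=0+2+3=5 → 23/28 = 0.8214
  dos: TP=14, FP=1+2+0=3 → 14/17 = 0.8235
  probe: TP=4, FP=1+0+2=3 → 4/7 = 0.5714
  r2l: TP=4, FP=0+2+5=7 → 4/11 = 0.3636
Macro-precision = mean = (0.8214 + 0.8235 + 0.5714 + 0.3636) / 4 = 0.645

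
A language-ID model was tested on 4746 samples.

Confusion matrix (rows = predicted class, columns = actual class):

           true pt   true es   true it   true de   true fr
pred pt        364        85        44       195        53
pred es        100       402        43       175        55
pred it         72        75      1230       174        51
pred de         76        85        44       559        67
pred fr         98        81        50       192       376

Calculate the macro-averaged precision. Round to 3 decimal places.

0.584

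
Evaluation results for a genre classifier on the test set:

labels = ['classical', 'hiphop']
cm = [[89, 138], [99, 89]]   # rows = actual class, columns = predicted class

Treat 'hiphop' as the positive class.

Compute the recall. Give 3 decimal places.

0.473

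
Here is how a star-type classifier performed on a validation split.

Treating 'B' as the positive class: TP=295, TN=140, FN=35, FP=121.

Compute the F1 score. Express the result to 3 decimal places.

0.791

Precision = TP/(TP+FP) = 295/416 = 0.7091
Recall = TP/(TP+FN) = 295/330 = 0.8939
F1 = 2·TP/(2·TP+FP+FN) = 590/746 = 0.791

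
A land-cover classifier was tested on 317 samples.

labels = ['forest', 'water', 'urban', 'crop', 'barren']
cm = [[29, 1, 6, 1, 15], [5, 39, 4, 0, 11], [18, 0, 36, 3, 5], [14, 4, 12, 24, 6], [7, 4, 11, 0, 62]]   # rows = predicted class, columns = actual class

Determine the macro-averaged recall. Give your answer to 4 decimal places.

Per-class recall (TP/(TP+FN)):
  forest: TP=29, FN=5+18+14+7=44 → 29/73 = 0.39726
  water: TP=39, FN=1+0+4+4=9 → 39/48 = 0.81250
  urban: TP=36, FN=6+4+12+11=33 → 36/69 = 0.52174
  crop: TP=24, FN=1+0+3+0=4 → 24/28 = 0.85714
  barren: TP=62, FN=15+11+5+6=37 → 62/99 = 0.62626
Macro-recall = mean = (0.39726 + 0.81250 + 0.52174 + 0.85714 + 0.62626) / 5 = 0.6430

0.6430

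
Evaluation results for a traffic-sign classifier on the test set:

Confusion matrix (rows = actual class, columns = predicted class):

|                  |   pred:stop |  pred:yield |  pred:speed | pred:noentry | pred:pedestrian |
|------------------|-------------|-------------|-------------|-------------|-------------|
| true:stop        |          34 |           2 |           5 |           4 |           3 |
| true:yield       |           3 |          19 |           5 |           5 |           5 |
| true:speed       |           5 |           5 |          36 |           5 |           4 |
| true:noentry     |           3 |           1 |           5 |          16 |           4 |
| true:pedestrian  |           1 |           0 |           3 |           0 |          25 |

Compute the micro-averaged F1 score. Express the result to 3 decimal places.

0.657

Micro-averaging pools counts across classes: ΣTP=130, ΣFP=68, ΣFN=68.
Micro-F1 score = 2·TP/(2·TP+FP+FN) on pooled counts = 0.657 (equals overall accuracy in single-label multiclass).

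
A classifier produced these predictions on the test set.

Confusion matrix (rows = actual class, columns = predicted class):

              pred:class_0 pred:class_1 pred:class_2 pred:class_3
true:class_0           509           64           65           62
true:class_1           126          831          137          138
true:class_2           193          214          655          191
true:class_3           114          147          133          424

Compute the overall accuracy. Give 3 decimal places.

Accuracy = trace / total = (509+831+655+424=2419) / 4003 = 2419/4003 = 0.604

0.604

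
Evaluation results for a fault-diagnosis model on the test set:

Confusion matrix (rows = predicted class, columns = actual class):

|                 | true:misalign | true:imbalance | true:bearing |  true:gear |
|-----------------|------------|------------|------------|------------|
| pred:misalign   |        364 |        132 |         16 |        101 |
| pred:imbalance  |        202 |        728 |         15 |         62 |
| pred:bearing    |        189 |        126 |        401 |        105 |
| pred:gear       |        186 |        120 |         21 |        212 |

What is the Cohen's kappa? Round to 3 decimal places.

Observed agreement pₒ = trace/N = 1705/2980 = 0.5721
Expected agreement pₑ = Σ (rowᵢ·colᵢ)/N² = (941·613 + 1106·1007 + 453·821 + 480·539)/2980² = 0.2614
κ = (pₒ − pₑ)/(1 − pₑ) = (0.5721 − 0.2614)/(1 − 0.2614) = 0.421

0.421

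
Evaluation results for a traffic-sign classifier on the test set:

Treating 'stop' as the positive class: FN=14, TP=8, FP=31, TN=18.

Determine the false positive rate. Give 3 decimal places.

0.633

FPR = FP/(FP+TN) = 31/(31+18) = 0.633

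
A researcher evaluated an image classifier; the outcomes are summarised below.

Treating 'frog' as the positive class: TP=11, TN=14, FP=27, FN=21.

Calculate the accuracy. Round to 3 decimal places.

0.342

Accuracy = (TP+TN)/N = (11+14)/73 = 0.342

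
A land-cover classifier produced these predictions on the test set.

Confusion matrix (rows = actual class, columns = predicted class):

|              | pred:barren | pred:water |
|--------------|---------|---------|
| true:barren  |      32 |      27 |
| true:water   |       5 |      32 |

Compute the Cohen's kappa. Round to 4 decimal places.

Observed agreement pₒ = trace/N = 64/96 = 0.66667
Expected agreement pₑ = Σ (rowᵢ·colᵢ)/N² = (59·37 + 37·59)/96² = 0.47374
κ = (pₒ − pₑ)/(1 − pₑ) = (0.66667 − 0.47374)/(1 − 0.47374) = 0.3666

0.3666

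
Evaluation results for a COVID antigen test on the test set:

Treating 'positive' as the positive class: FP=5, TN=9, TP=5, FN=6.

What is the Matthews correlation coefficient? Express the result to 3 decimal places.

MCC = (TP·TN − FP·FN) / √((TP+FP)(TP+FN)(TN+FP)(TN+FN))
Numerator = 5·9 − 5·6 = 15
Denominator = √(10·11·14·15) = √23100 = 151.9868
MCC = 15 / 151.9868 = 0.099

0.099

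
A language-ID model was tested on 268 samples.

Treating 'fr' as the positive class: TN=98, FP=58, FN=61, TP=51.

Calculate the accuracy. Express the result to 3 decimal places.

0.556

Accuracy = (TP+TN)/N = (51+98)/268 = 0.556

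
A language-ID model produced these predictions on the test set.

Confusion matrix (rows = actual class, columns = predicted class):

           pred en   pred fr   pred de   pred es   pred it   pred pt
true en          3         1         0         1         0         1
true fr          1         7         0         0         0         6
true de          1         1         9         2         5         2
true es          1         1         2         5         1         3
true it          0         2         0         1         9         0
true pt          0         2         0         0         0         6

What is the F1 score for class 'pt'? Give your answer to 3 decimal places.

0.462

Take TP from the diagonal, FP from the rest of the 'pt' prediction marginal, FN from the rest of the 'pt' actual marginal.
F1 score = 2·TP/(2·TP+FP+FN).
pt: TP=6, FP=1+6+2+3+0=12, FN=0+2+0+0+0=2 → 12/26 = 0.4615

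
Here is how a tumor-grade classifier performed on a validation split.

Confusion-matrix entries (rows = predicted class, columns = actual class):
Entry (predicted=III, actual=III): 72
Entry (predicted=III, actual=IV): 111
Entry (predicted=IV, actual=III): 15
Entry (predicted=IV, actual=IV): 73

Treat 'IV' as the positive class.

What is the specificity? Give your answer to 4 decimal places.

0.8276

Specificity = TN/(TN+FP) = 72/(72+15) = 0.8276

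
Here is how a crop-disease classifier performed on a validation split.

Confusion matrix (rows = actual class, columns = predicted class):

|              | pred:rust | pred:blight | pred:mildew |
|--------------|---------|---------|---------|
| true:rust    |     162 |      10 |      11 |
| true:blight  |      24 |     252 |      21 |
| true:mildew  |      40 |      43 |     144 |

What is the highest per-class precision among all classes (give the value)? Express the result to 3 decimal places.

0.826

Per-class precision (TP/(TP+FP)):
  rust: TP=162, FP=24+40=64 → 162/226 = 0.7168
  blight: TP=252, FP=10+43=53 → 252/305 = 0.8262
  mildew: TP=144, FP=11+21=32 → 144/176 = 0.8182
Highest is class 'blight' with precision = 0.826.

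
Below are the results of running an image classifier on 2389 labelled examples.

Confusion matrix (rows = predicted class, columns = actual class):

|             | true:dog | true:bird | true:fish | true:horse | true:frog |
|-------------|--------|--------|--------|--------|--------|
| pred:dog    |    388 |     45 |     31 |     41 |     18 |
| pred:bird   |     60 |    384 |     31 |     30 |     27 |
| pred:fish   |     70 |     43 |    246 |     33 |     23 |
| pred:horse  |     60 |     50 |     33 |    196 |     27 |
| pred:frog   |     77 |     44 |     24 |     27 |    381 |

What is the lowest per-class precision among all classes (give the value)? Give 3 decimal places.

0.536

Per-class precision (TP/(TP+FP)):
  dog: TP=388, FP=45+31+41+18=135 → 388/523 = 0.7419
  bird: TP=384, FP=60+31+30+27=148 → 384/532 = 0.7218
  fish: TP=246, FP=70+43+33+23=169 → 246/415 = 0.5928
  horse: TP=196, FP=60+50+33+27=170 → 196/366 = 0.5355
  frog: TP=381, FP=77+44+24+27=172 → 381/553 = 0.6890
Lowest is class 'horse' with precision = 0.536.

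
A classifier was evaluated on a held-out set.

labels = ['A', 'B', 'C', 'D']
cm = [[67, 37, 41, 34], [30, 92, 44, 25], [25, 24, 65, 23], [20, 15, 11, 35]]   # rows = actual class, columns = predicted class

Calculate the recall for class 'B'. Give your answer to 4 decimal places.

0.4817

recall = TP/(TP+FN).
B: TP=92, FN=30+44+25=99 → 92/191 = 0.48168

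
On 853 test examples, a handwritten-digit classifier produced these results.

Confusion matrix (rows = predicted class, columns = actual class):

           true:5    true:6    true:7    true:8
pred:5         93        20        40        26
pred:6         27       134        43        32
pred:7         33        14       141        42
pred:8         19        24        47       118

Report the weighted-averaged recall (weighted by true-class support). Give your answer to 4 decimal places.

Per-class recall (TP/(TP+FN)):
  5: TP=93, FN=27+33+19=79 → 93/172 = 0.54070
  6: TP=134, FN=20+14+24=58 → 134/192 = 0.69792
  7: TP=141, FN=40+43+47=130 → 141/271 = 0.52030
  8: TP=118, FN=26+32+42=100 → 118/218 = 0.54128
Weighted-recall = Σ (supportᵢ/N)·recallᵢ with N=853: (172/853)·0.54070 + (192/853)·0.69792 + (271/853)·0.52030 + (218/853)·0.54128 = 0.5698

0.5698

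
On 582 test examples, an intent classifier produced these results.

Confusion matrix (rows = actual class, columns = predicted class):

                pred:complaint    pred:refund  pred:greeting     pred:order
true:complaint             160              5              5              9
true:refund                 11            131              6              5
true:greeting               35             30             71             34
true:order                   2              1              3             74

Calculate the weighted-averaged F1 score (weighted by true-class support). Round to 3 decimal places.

0.733

Per-class F1 score (2·TP/(2·TP+FP+FN)):
  complaint: TP=160, FP=11+35+2=48, FN=5+5+9=19 → 320/387 = 0.8269
  refund: TP=131, FP=5+30+1=36, FN=11+6+5=22 → 262/320 = 0.8188
  greeting: TP=71, FP=5+6+3=14, FN=35+30+34=99 → 142/255 = 0.5569
  order: TP=74, FP=9+5+34=48, FN=2+1+3=6 → 148/202 = 0.7327
Weighted-F1 score = Σ (supportᵢ/N)·F1 scoreᵢ with N=582: (179/582)·0.8269 + (153/582)·0.8188 + (170/582)·0.5569 + (80/582)·0.7327 = 0.733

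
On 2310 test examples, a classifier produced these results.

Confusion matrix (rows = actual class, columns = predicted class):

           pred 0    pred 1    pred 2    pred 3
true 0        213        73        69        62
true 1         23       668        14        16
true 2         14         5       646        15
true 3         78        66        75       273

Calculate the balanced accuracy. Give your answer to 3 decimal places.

Balanced accuracy = mean of per-class recall.
  0: recall = 213/417 = 0.5108
  1: recall = 668/721 = 0.9265
  2: recall = 646/680 = 0.9500
  3: recall = 273/492 = 0.5549
Mean = (0.5108 + 0.9265 + 0.9500 + 0.5549) / 4 = 0.736

0.736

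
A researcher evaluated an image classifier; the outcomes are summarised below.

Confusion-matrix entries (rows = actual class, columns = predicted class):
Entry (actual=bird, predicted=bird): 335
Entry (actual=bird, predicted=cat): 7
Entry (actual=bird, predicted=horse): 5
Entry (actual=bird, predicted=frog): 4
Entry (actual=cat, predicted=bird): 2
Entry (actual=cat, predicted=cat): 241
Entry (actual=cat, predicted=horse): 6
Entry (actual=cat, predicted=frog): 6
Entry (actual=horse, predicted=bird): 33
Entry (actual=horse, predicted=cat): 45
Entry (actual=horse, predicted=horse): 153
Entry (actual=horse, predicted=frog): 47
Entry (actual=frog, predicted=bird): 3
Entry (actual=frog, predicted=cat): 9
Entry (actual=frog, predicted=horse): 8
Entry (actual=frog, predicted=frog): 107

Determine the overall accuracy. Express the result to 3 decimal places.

0.827

Accuracy = trace / total = (335+241+153+107=836) / 1011 = 836/1011 = 0.827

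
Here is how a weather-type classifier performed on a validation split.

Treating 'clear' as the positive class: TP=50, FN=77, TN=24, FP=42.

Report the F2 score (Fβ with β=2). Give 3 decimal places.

0.417

Fβ = (1+β²)·TP / ((1+β²)·TP + β²·FN + FP), with β²=4
= 5·50 / (5·50 + 4·77 + 42) = 0.417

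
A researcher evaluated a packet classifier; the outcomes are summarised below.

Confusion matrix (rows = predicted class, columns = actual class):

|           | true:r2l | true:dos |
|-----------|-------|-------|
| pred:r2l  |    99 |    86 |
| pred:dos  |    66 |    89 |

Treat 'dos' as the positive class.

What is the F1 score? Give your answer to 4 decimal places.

Precision = TP/(TP+FP) = 89/155 = 0.5742
Recall = TP/(TP+FN) = 89/175 = 0.5086
F1 = 2·TP/(2·TP+FP+FN) = 178/330 = 0.5394

0.5394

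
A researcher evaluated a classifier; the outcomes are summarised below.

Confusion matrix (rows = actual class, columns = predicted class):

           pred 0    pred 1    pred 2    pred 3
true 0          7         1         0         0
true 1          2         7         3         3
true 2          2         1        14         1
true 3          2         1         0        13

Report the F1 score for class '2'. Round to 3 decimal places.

0.800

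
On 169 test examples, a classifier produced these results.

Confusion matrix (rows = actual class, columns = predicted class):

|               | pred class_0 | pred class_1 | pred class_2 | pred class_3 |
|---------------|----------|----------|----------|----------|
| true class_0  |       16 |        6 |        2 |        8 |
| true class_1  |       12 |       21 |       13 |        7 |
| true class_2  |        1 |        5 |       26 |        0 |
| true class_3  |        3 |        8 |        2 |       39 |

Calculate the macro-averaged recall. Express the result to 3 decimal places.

0.615

Per-class recall (TP/(TP+FN)):
  class_0: TP=16, FN=6+2+8=16 → 16/32 = 0.5000
  class_1: TP=21, FN=12+13+7=32 → 21/53 = 0.3962
  class_2: TP=26, FN=1+5+0=6 → 26/32 = 0.8125
  class_3: TP=39, FN=3+8+2=13 → 39/52 = 0.7500
Macro-recall = mean = (0.5000 + 0.3962 + 0.8125 + 0.7500) / 4 = 0.615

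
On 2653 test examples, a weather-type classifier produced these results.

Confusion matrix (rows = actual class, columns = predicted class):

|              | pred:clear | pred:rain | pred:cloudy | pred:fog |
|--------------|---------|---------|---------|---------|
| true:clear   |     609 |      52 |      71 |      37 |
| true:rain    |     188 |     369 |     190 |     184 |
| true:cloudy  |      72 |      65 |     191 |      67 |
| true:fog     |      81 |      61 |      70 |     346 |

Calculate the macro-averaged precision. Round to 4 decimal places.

0.5568

Per-class precision (TP/(TP+FP)):
  clear: TP=609, FP=188+72+81=341 → 609/950 = 0.64105
  rain: TP=369, FP=52+65+61=178 → 369/547 = 0.67459
  cloudy: TP=191, FP=71+190+70=331 → 191/522 = 0.36590
  fog: TP=346, FP=37+184+67=288 → 346/634 = 0.54574
Macro-precision = mean = (0.64105 + 0.67459 + 0.36590 + 0.54574) / 4 = 0.5568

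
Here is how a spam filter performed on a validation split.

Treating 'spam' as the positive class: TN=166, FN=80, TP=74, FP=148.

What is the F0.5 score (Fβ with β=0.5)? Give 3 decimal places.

Fβ = (1+β²)·TP / ((1+β²)·TP + β²·FN + FP), with β²=1/4
= 1.25·74 / (1.25·74 + 0.25·80 + 148) = 0.355

0.355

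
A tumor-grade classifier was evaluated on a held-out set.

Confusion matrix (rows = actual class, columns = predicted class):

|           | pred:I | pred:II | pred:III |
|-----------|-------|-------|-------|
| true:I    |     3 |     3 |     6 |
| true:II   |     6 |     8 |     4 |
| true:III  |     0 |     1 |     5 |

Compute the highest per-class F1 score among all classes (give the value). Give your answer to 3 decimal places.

Per-class F1 score (2·TP/(2·TP+FP+FN)):
  I: TP=3, FP=6+0=6, FN=3+6=9 → 6/21 = 0.2857
  II: TP=8, FP=3+1=4, FN=6+4=10 → 16/30 = 0.5333
  III: TP=5, FP=6+4=10, FN=0+1=1 → 10/21 = 0.4762
Highest is class 'II' with F1 score = 0.533.

0.533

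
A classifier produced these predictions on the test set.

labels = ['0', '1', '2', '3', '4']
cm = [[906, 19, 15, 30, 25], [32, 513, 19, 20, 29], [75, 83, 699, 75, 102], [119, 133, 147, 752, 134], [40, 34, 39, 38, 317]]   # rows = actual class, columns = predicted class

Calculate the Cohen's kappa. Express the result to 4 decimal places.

Observed agreement pₒ = trace/N = 3187/4395 = 0.72514
Expected agreement pₑ = Σ (rowᵢ·colᵢ)/N² = (995·1172 + 613·782 + 1034·919 + 1285·915 + 468·607)/4395² = 0.20996
κ = (pₒ − pₑ)/(1 − pₑ) = (0.72514 − 0.20996)/(1 − 0.20996) = 0.6521

0.6521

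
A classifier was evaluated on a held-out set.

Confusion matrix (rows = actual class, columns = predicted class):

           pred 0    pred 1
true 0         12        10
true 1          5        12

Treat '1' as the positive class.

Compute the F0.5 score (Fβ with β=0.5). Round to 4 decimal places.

Fβ = (1+β²)·TP / ((1+β²)·TP + β²·FN + FP), with β²=1/4
= 1.25·12 / (1.25·12 + 0.25·5 + 10) = 0.5714

0.5714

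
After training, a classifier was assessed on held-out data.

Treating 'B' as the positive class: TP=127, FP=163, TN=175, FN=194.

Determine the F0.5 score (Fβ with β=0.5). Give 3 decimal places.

Fβ = (1+β²)·TP / ((1+β²)·TP + β²·FN + FP), with β²=1/4
= 1.25·127 / (1.25·127 + 0.25·194 + 163) = 0.429

0.429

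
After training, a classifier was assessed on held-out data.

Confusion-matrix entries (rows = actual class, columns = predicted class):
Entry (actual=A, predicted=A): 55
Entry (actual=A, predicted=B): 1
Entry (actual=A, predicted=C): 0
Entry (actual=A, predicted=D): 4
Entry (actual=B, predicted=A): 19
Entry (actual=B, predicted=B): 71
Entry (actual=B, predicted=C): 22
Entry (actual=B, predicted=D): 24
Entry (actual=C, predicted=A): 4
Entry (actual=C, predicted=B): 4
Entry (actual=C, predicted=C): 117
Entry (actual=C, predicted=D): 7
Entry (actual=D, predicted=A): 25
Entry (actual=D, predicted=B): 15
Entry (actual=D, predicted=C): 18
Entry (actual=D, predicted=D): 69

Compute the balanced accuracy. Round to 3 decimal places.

0.717

Balanced accuracy = mean of per-class recall.
  A: recall = 55/60 = 0.9167
  B: recall = 71/136 = 0.5221
  C: recall = 117/132 = 0.8864
  D: recall = 69/127 = 0.5433
Mean = (0.9167 + 0.5221 + 0.8864 + 0.5433) / 4 = 0.717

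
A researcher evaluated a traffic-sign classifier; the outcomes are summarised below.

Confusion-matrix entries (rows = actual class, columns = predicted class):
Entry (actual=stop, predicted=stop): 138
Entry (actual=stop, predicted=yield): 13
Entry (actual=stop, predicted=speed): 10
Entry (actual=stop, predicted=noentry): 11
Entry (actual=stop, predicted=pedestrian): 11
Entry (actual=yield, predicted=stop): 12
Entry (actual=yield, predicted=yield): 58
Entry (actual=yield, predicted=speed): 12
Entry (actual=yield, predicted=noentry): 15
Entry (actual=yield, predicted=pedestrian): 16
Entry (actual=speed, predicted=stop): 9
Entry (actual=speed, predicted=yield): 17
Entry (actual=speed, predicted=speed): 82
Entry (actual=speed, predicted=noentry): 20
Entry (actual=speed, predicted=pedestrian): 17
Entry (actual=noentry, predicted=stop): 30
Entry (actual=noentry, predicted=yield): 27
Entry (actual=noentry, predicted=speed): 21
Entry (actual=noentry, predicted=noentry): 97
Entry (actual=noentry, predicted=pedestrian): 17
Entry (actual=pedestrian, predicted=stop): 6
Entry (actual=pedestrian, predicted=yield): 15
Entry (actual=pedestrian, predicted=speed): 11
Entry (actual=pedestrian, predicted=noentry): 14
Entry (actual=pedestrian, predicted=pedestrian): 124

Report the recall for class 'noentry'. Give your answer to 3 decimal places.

Take TP from the diagonal, FP from the rest of the 'noentry' prediction marginal, FN from the rest of the 'noentry' actual marginal.
recall = TP/(TP+FN).
noentry: TP=97, FN=30+27+21+17=95 → 97/192 = 0.5052

0.505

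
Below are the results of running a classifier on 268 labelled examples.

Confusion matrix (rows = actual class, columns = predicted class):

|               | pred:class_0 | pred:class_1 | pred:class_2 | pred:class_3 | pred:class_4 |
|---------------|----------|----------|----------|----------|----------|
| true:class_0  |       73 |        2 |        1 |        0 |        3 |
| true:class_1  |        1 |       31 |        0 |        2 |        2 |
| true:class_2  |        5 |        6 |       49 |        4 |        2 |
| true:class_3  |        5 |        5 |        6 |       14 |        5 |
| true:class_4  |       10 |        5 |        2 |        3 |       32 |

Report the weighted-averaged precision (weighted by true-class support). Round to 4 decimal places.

0.7426

Per-class precision (TP/(TP+FP)):
  class_0: TP=73, FP=1+5+5+10=21 → 73/94 = 0.77660
  class_1: TP=31, FP=2+6+5+5=18 → 31/49 = 0.63265
  class_2: TP=49, FP=1+0+6+2=9 → 49/58 = 0.84483
  class_3: TP=14, FP=0+2+4+3=9 → 14/23 = 0.60870
  class_4: TP=32, FP=3+2+2+5=12 → 32/44 = 0.72727
Weighted-precision = Σ (supportᵢ/N)·precisionᵢ with N=268: (79/268)·0.77660 + (36/268)·0.63265 + (66/268)·0.84483 + (35/268)·0.60870 + (52/268)·0.72727 = 0.7426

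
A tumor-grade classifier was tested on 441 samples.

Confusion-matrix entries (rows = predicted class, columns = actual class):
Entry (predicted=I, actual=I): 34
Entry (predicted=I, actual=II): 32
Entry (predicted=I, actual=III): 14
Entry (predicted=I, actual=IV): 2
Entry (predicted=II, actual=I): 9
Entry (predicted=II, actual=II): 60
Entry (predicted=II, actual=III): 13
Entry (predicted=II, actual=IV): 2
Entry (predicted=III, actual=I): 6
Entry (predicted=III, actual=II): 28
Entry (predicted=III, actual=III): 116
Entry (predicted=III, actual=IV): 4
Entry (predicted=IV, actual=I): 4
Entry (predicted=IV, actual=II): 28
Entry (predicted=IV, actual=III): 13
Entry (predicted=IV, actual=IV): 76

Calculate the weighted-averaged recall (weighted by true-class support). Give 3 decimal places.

Per-class recall (TP/(TP+FN)):
  I: TP=34, FN=9+6+4=19 → 34/53 = 0.6415
  II: TP=60, FN=32+28+28=88 → 60/148 = 0.4054
  III: TP=116, FN=14+13+13=40 → 116/156 = 0.7436
  IV: TP=76, FN=2+2+4=8 → 76/84 = 0.9048
Weighted-recall = Σ (supportᵢ/N)·recallᵢ with N=441: (53/441)·0.6415 + (148/441)·0.4054 + (156/441)·0.7436 + (84/441)·0.9048 = 0.649

0.649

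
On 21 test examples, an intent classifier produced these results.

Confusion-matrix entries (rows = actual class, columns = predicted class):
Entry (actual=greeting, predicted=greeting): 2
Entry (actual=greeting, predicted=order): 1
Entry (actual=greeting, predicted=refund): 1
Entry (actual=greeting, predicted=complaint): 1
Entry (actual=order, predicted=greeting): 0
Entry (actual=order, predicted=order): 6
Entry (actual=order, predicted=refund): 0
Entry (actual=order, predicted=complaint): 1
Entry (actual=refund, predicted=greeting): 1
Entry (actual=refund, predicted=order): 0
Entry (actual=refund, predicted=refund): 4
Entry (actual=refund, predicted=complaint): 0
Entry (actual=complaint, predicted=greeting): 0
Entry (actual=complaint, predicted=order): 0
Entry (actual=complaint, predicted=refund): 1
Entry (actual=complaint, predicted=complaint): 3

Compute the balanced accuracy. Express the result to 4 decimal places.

Balanced accuracy = mean of per-class recall.
  greeting: recall = 2/5 = 0.40000
  order: recall = 6/7 = 0.85714
  refund: recall = 4/5 = 0.80000
  complaint: recall = 3/4 = 0.75000
Mean = (0.40000 + 0.85714 + 0.80000 + 0.75000) / 4 = 0.7018

0.7018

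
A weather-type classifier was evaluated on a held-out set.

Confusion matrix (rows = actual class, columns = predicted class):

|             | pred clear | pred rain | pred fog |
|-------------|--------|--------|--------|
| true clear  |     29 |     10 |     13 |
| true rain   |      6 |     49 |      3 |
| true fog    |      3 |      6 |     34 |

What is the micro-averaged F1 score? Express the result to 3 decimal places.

0.732

Micro-averaging pools counts across classes: ΣTP=112, ΣFP=41, ΣFN=41.
Micro-F1 score = 2·TP/(2·TP+FP+FN) on pooled counts = 0.732 (equals overall accuracy in single-label multiclass).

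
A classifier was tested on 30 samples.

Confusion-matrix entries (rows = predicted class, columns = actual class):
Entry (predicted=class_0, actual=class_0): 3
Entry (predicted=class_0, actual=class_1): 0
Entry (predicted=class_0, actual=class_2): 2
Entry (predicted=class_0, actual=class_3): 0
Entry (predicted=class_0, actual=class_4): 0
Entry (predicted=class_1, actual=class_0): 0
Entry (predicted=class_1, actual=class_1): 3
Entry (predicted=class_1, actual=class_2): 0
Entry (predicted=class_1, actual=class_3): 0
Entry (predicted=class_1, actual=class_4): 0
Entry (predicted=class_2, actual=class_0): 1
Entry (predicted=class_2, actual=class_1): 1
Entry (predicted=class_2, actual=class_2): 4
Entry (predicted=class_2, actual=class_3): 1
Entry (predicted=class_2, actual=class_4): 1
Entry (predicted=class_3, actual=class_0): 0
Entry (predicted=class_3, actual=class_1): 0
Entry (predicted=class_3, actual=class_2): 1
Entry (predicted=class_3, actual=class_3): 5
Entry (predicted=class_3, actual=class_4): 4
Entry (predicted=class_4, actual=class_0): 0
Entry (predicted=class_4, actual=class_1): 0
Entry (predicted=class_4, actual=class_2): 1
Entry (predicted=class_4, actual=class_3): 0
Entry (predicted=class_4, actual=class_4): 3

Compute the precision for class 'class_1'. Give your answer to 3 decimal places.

1.000

Take TP from the diagonal, FP from the rest of the 'class_1' prediction marginal, FN from the rest of the 'class_1' actual marginal.
precision = TP/(TP+FP).
class_1: TP=3, FP=0+0+0+0=0 → 3/3 = 1.0000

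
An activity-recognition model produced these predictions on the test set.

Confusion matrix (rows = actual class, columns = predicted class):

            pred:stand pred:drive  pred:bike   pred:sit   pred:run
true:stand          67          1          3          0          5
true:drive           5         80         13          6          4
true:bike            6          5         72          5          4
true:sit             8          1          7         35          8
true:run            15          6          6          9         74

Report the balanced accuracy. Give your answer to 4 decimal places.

Balanced accuracy = mean of per-class recall.
  stand: recall = 67/76 = 0.88158
  drive: recall = 80/108 = 0.74074
  bike: recall = 72/92 = 0.78261
  sit: recall = 35/59 = 0.59322
  run: recall = 74/110 = 0.67273
Mean = (0.88158 + 0.74074 + 0.78261 + 0.59322 + 0.67273) / 5 = 0.7342

0.7342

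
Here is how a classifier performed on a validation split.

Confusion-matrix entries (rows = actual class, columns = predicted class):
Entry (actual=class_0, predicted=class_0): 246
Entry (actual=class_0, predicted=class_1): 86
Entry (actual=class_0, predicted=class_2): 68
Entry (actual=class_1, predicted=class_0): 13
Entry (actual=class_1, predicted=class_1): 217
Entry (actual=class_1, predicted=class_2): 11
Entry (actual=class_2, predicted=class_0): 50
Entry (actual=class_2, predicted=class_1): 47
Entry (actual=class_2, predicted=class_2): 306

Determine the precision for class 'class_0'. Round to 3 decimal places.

0.796

One-vs-rest for 'class_0': TP = diagonal; FP = other classes predicted 'class_0'; FN = 'class_0' predicted as other.
precision = TP/(TP+FP).
class_0: TP=246, FP=13+50=63 → 246/309 = 0.7961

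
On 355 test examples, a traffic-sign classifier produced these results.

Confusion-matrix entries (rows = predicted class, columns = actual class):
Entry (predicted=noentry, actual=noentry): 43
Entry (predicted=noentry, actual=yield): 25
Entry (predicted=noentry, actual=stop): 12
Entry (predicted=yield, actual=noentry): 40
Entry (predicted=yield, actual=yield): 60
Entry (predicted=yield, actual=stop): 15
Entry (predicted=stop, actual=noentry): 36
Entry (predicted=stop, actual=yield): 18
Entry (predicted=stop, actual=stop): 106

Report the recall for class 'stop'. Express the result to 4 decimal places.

One-vs-rest for 'stop': TP = diagonal; FP = other classes predicted 'stop'; FN = 'stop' predicted as other.
recall = TP/(TP+FN).
stop: TP=106, FN=12+15=27 → 106/133 = 0.79699

0.7970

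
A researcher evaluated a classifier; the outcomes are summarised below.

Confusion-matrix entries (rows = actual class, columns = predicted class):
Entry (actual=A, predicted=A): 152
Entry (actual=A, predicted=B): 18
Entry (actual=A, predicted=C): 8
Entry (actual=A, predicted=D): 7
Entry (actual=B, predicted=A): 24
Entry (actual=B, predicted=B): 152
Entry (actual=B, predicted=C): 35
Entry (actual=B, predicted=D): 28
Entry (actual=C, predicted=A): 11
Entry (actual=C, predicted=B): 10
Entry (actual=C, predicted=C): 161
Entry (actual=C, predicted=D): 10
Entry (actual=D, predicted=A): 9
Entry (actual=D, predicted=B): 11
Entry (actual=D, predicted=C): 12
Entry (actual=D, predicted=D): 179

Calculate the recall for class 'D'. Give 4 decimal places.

0.8483

One-vs-rest for 'D': TP = diagonal; FP = other classes predicted 'D'; FN = 'D' predicted as other.
recall = TP/(TP+FN).
D: TP=179, FN=9+11+12=32 → 179/211 = 0.84834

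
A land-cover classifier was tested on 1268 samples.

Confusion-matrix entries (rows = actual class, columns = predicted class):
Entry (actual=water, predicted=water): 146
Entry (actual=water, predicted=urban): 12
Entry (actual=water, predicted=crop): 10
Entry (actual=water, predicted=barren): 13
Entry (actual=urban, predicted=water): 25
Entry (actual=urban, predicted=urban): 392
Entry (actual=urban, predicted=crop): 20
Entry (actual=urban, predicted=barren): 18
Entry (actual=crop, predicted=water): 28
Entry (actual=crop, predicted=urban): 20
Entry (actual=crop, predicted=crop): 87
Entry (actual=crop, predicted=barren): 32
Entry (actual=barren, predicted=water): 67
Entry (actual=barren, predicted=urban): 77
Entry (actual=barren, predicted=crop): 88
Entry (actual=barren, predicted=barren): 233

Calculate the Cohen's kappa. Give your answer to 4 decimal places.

Observed agreement pₒ = trace/N = 858/1268 = 0.67666
Expected agreement pₑ = Σ (rowᵢ·colᵢ)/N² = (181·266 + 455·501 + 167·205 + 465·296)/1268² = 0.27862
κ = (pₒ − pₑ)/(1 − pₑ) = (0.67666 − 0.27862)/(1 − 0.27862) = 0.5518

0.5518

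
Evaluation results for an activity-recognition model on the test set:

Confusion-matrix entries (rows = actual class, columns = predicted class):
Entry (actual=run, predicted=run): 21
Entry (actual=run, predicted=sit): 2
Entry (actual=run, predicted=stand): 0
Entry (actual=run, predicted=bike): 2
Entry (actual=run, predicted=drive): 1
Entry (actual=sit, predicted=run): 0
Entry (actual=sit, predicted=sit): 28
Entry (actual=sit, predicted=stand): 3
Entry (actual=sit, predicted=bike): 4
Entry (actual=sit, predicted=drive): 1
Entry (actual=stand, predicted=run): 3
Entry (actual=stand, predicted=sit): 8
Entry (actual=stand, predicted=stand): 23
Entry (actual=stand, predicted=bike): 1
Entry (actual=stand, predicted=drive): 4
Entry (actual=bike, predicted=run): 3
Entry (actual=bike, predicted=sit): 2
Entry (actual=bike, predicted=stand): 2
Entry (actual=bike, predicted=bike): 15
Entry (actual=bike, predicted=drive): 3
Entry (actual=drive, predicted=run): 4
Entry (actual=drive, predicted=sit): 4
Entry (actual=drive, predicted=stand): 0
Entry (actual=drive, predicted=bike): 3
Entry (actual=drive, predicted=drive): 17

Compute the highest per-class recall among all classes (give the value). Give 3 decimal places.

0.808

Per-class recall (TP/(TP+FN)):
  run: TP=21, FN=2+0+2+1=5 → 21/26 = 0.8077
  sit: TP=28, FN=0+3+4+1=8 → 28/36 = 0.7778
  stand: TP=23, FN=3+8+1+4=16 → 23/39 = 0.5897
  bike: TP=15, FN=3+2+2+3=10 → 15/25 = 0.6000
  drive: TP=17, FN=4+4+0+3=11 → 17/28 = 0.6071
Highest is class 'run' with recall = 0.808.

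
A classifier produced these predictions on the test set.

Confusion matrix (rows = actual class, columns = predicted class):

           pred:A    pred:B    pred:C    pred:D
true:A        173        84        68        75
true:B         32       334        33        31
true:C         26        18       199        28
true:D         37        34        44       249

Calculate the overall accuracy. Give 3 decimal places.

0.652

Accuracy = trace / total = (173+334+199+249=955) / 1465 = 955/1465 = 0.652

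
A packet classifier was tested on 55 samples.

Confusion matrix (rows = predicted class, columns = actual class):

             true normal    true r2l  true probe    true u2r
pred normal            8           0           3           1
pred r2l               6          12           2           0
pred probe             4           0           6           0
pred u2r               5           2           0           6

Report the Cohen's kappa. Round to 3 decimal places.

0.442

Observed agreement pₒ = trace/N = 32/55 = 0.5818
Expected agreement pₑ = Σ (rowᵢ·colᵢ)/N² = (23·12 + 14·20 + 11·10 + 7·13)/55² = 0.2502
κ = (pₒ − pₑ)/(1 − pₑ) = (0.5818 − 0.2502)/(1 − 0.2502) = 0.442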